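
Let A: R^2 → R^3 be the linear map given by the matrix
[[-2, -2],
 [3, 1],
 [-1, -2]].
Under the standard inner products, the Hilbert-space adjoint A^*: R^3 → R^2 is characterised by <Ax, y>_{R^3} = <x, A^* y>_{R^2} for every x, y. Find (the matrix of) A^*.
A^* = A^T =
[[-2, 3, -1],
 [-2, 1, -2]]

For real matrices with standard dot products, the defining identity <Ax, y> = <x, A^* y> gives (Ax)^T y = x^T (A^*) y, i.e. x^T A^T y = x^T (A^*) y. Since this holds for all x, y, we must have A^* = A^T. Therefore
A^* =
[[-2, 3, -1],
 [-2, 1, -2]].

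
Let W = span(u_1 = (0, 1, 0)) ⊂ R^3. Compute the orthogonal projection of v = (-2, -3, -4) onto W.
proj_W(v) = (0, -3, 0)

Set up U = [u_1 | ... | u_1] ∈ R^(3×1). The projector onto W = col(U) is P = U (U^T U)^(-1) U^T.
Compute U^T U =
  [1],
and U^T v = (-3).
Solve U^T U · c = U^T v for the coefficients: c = (-3). The projection is proj_W(v) = U c.
Check: (v - proj_W(v)) · u_1 = 0  (should be 0).
Result: proj_W(v) = (0, -3, 0).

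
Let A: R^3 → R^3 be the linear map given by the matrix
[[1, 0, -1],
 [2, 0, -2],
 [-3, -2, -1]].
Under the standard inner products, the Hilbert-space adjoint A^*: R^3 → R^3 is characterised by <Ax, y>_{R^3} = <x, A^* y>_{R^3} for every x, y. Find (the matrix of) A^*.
A^* = A^T =
[[1, 2, -3],
 [0, 0, -2],
 [-1, -2, -1]]

For real matrices with standard dot products, the defining identity <Ax, y> = <x, A^* y> gives (Ax)^T y = x^T (A^*) y, i.e. x^T A^T y = x^T (A^*) y. Since this holds for all x, y, we must have A^* = A^T. Therefore
A^* =
[[1, 2, -3],
 [0, 0, -2],
 [-1, -2, -1]].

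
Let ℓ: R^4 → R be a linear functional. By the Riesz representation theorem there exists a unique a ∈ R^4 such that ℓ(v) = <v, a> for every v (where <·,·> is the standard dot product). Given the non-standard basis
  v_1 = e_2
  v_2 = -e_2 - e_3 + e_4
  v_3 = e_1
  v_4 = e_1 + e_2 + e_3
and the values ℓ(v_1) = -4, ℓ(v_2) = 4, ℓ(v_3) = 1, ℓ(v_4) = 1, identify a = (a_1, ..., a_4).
a = (1, -4, 4, 4)

Write a = (a_1, ..., a_4) in the standard basis. For each basis vector v_i, ℓ(v_i) = <v_i, a> is a linear equation in the a_j's. Collect the n equations into a matrix system V a = ℓ, where row i of V is v_i (expressed in the standard basis). Since V is invertible (lower-triangular with 1s on the diagonal, up to permutation), solve by back-substitution:
  V =
[[0, 1, 0, 0],
 [0, -1, -1, 1],
 [1, 0, 0, 0],
 [1, 1, 1, 0]]
  V a = (-4, 4, 1, 1)
Solving gives a = (1, -4, 4, 4).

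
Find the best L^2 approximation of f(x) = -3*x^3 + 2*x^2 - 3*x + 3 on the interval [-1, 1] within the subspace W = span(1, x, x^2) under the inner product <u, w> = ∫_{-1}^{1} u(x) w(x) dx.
g(x) = 2*x^2 - 24*x/5 + 3

The best approximation g ∈ W is the orthogonal projection of f onto W. Writing g = a_0 + a_1 x + a_2 x^2, the coefficients solve the normal equations G · a = b where
  G_{ij} = <φ_i, φ_j> and b_i = <f, φ_i>, with φ_0 = 1, φ_1 = x, φ_2 = x^2.
G =
  [2, 0, 2/3]
  [0, 2/3, 0]
  [2/3, 0, 2/5],
b = (22/3, -16/5, 14/5).
Solving gives a_0 = 3, a_1 = -24/5, a_2 = 2, so
  g(x) = 2*x^2 - 24*x/5 + 3.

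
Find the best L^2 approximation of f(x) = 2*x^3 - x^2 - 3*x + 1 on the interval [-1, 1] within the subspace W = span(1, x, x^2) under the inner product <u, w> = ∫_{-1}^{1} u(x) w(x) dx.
g(x) = -x^2 - 9*x/5 + 1

The best approximation g ∈ W is the orthogonal projection of f onto W. Writing g = a_0 + a_1 x + a_2 x^2, the coefficients solve the normal equations G · a = b where
  G_{ij} = <φ_i, φ_j> and b_i = <f, φ_i>, with φ_0 = 1, φ_1 = x, φ_2 = x^2.
G =
  [2, 0, 2/3]
  [0, 2/3, 0]
  [2/3, 0, 2/5],
b = (4/3, -6/5, 4/15).
Solving gives a_0 = 1, a_1 = -9/5, a_2 = -1, so
  g(x) = -x^2 - 9*x/5 + 1.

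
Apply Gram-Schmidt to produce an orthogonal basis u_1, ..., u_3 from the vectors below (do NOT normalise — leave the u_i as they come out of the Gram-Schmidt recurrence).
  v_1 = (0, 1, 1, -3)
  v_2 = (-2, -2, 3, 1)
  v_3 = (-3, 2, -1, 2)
Orthogonal basis:
  u_1 = (0, 1, 1, -3)
  u_2 = (-2, -20/11, 35/11, 5/11)
  u_3 = (-290/97, 239/97, -109/194, 123/194)

Apply the Gram-Schmidt recurrence
  u_1 = v_1
  u_i = v_i − Σ_{j<i} ((v_i · u_j) / (u_j · u_j)) · u_j.

Step by step this gives:
  u_1 = (0, 1, 1, -3)
  u_2 = (-2, -20/11, 35/11, 5/11)
  u_3 = (-290/97, 239/97, -109/194, 123/194)

Orthogonality check:
  u_2 · u_1 = 0 (should be 0)
  u_3 · u_1 = 0 (should be 0)
  u_3 · u_2 = 0 (should be 0)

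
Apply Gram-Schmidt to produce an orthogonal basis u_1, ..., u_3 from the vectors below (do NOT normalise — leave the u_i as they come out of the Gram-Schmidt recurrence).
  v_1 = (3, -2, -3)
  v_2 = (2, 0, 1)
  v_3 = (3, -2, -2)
Orthogonal basis:
  u_1 = (3, -2, -3)
  u_2 = (35/22, 3/11, 31/22)
  u_3 = (-8/101, -36/101, 16/101)

Apply the Gram-Schmidt recurrence
  u_1 = v_1
  u_i = v_i − Σ_{j<i} ((v_i · u_j) / (u_j · u_j)) · u_j.

Step by step this gives:
  u_1 = (3, -2, -3)
  u_2 = (35/22, 3/11, 31/22)
  u_3 = (-8/101, -36/101, 16/101)

Orthogonality check:
  u_2 · u_1 = 0 (should be 0)
  u_3 · u_1 = 0 (should be 0)
  u_3 · u_2 = 0 (should be 0)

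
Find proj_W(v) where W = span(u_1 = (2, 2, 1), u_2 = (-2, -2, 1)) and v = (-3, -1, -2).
proj_W(v) = (-2, -2, -2)

Set up U = [u_1 | ... | u_2] ∈ R^(3×2). The projector onto W = col(U) is P = U (U^T U)^(-1) U^T.
Compute U^T U =
  [9, -7]
  [-7, 9],
and U^T v = (-10, 6).
Solve U^T U · c = U^T v for the coefficients: c = (-3/2, -1/2). The projection is proj_W(v) = U c.
Check: (v - proj_W(v)) · u_1 = 0  (should be 0).
Check: (v - proj_W(v)) · u_2 = 0  (should be 0).
Result: proj_W(v) = (-2, -2, -2).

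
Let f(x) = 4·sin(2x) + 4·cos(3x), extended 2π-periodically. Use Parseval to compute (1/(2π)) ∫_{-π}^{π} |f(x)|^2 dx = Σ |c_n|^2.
Σ |c_n|^2 = 16

Expand |f|^2 and use orthogonality of {sin(nx), cos(mx)} on [-π, π]:
  ∫_{-π}^{π} sin(nx)^2 dx = π, ∫ cos(mx)^2 dx = π, and cross terms integrate to 0.
So ∫_{-π}^{π} f(x)^2 dx = 4^2 · π + 4^2 · π = (16 + 16)π.
Divide by 2π: (16 + 16)/2 = 16.
By Parseval, this equals Σ |c_n|^2.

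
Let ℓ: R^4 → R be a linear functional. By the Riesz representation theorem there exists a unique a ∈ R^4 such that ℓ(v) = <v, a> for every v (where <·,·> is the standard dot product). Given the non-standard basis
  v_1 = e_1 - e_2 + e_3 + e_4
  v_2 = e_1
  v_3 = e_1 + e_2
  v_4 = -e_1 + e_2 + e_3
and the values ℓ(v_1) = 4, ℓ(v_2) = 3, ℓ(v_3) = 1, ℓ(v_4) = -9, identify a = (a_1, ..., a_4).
a = (3, -2, -4, 3)

Write a = (a_1, ..., a_4) in the standard basis. For each basis vector v_i, ℓ(v_i) = <v_i, a> is a linear equation in the a_j's. Collect the n equations into a matrix system V a = ℓ, where row i of V is v_i (expressed in the standard basis). Since V is invertible (lower-triangular with 1s on the diagonal, up to permutation), solve by back-substitution:
  V =
[[1, -1, 1, 1],
 [1, 0, 0, 0],
 [1, 1, 0, 0],
 [-1, 1, 1, 0]]
  V a = (4, 3, 1, -9)
Solving gives a = (3, -2, -4, 3).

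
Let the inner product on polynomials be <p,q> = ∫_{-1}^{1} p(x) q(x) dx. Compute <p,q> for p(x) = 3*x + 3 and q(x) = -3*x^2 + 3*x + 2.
<p,q> = 12

Expand the product: p(x)·q(x) = -9*x^3 + 15*x + 6.
∫_{-1}^{1} of each monomial x^k gives [2/(k+1) if k even, 0 if k odd]. Integrating term-by-term (or equivalently evaluating the antiderivative F(x) = -9*x^4/4 + 15*x^2/2 + 6*x at the endpoints):
  F(1) − F(−1) = 45/4 − (-3/4) = 12.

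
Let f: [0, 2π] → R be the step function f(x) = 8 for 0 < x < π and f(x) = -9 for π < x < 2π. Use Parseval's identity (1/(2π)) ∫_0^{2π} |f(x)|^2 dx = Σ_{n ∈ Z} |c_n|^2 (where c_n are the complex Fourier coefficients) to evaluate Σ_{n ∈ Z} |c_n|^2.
Σ |c_n|^2 = 145/2

Parseval equates the L^2 energy of f (normalised by 1/(2π)) with the ℓ^2 sum of its Fourier coefficients: (1/(2π)) ∫_0^{2π} |f|^2 = Σ |c_n|^2.
Compute the left side: (1/(2π)) [∫_0^π 8^2 dx + ∫_π^{2π} (-9)^2 dx] = (1/(2π)) · (64π + 81π) = (64 + 81)/2 = 145/2.
So Σ_{n ∈ Z} |c_n|^2 = 145/2.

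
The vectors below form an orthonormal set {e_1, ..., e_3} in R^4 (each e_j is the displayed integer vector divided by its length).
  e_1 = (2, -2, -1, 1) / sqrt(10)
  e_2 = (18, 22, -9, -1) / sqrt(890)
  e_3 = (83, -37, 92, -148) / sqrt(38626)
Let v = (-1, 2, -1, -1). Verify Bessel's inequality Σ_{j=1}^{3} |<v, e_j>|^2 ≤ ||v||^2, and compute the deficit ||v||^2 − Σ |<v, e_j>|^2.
Σ |<v, e_j>|^2 = 2309/434; ||v||^2 = 7; deficit = 729/434

Write each e_j = u_j / sqrt(<u_j, u_j>) where u_j is the displayed integer vector. Then <v, e_j> = <v, u_j> / sqrt(<u_j, u_j>), so |<v, e_j>|^2 = <v, u_j>^2 / <u_j, u_j>.
Coefficients: <v, e_1> = -6/sqrt(10), <v, e_2> = 36/sqrt(890), <v, e_3> = -101/sqrt(38626).
Square and sum: Σ |<v, e_j>|^2 = 2309/434.
Compute ||v||^2 = v·v = 7.
Deficit = 7 − 2309/434 = 729/434 ≥ 0, confirming Bessel's inequality. (The deficit equals ||v − Σ <v,e_j> e_j||^2, the squared distance from v to span{e_j}.)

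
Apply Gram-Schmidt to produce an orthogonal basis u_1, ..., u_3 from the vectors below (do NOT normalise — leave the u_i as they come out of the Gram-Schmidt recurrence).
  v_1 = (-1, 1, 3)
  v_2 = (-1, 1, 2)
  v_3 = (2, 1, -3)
Orthogonal basis:
  u_1 = (-1, 1, 3)
  u_2 = (-3/11, 3/11, -2/11)
  u_3 = (3/2, 3/2, 0)

Apply the Gram-Schmidt recurrence
  u_1 = v_1
  u_i = v_i − Σ_{j<i} ((v_i · u_j) / (u_j · u_j)) · u_j.

Step by step this gives:
  u_1 = (-1, 1, 3)
  u_2 = (-3/11, 3/11, -2/11)
  u_3 = (3/2, 3/2, 0)

Orthogonality check:
  u_2 · u_1 = 0 (should be 0)
  u_3 · u_1 = 0 (should be 0)
  u_3 · u_2 = 0 (should be 0)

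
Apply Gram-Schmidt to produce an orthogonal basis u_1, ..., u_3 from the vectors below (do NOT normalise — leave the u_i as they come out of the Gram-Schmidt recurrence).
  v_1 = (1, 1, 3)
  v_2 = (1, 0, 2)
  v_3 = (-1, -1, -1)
Orthogonal basis:
  u_1 = (1, 1, 3)
  u_2 = (4/11, -7/11, 1/11)
  u_3 = (-2/3, -1/3, 1/3)

Apply the Gram-Schmidt recurrence
  u_1 = v_1
  u_i = v_i − Σ_{j<i} ((v_i · u_j) / (u_j · u_j)) · u_j.

Step by step this gives:
  u_1 = (1, 1, 3)
  u_2 = (4/11, -7/11, 1/11)
  u_3 = (-2/3, -1/3, 1/3)

Orthogonality check:
  u_2 · u_1 = 0 (should be 0)
  u_3 · u_1 = 0 (should be 0)
  u_3 · u_2 = 0 (should be 0)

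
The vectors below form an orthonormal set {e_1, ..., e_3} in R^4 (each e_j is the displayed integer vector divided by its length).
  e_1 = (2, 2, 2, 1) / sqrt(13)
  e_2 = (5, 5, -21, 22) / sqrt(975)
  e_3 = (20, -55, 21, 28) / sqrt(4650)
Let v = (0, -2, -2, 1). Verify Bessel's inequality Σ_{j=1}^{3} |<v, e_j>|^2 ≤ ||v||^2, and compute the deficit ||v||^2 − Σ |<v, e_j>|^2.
Σ |<v, e_j>|^2 = 271/31; ||v||^2 = 9; deficit = 8/31

Write each e_j = u_j / sqrt(<u_j, u_j>) where u_j is the displayed integer vector. Then <v, e_j> = <v, u_j> / sqrt(<u_j, u_j>), so |<v, e_j>|^2 = <v, u_j>^2 / <u_j, u_j>.
Coefficients: <v, e_1> = -7/sqrt(13), <v, e_2> = 54/sqrt(975), <v, e_3> = 96/sqrt(4650).
Square and sum: Σ |<v, e_j>|^2 = 271/31.
Compute ||v||^2 = v·v = 9.
Deficit = 9 − 271/31 = 8/31 ≥ 0, confirming Bessel's inequality. (The deficit equals ||v − Σ <v,e_j> e_j||^2, the squared distance from v to span{e_j}.)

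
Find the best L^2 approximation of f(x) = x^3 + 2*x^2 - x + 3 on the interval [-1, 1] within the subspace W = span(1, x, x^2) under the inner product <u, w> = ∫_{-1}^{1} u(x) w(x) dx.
g(x) = 2*x^2 - 2*x/5 + 3

The best approximation g ∈ W is the orthogonal projection of f onto W. Writing g = a_0 + a_1 x + a_2 x^2, the coefficients solve the normal equations G · a = b where
  G_{ij} = <φ_i, φ_j> and b_i = <f, φ_i>, with φ_0 = 1, φ_1 = x, φ_2 = x^2.
G =
  [2, 0, 2/3]
  [0, 2/3, 0]
  [2/3, 0, 2/5],
b = (22/3, -4/15, 14/5).
Solving gives a_0 = 3, a_1 = -2/5, a_2 = 2, so
  g(x) = 2*x^2 - 2*x/5 + 3.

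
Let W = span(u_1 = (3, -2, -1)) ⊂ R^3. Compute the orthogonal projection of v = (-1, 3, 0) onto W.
proj_W(v) = (-27/14, 9/7, 9/14)

Set up U = [u_1 | ... | u_1] ∈ R^(3×1). The projector onto W = col(U) is P = U (U^T U)^(-1) U^T.
Compute U^T U =
  [14],
and U^T v = (-9).
Solve U^T U · c = U^T v for the coefficients: c = (-9/14). The projection is proj_W(v) = U c.
Check: (v - proj_W(v)) · u_1 = 0  (should be 0).
Result: proj_W(v) = (-27/14, 9/7, 9/14).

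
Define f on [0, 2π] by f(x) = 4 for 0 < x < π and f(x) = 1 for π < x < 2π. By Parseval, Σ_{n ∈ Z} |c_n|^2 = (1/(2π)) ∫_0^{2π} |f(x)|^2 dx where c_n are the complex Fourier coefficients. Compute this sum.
Σ |c_n|^2 = 17/2

Parseval equates the L^2 energy of f (normalised by 1/(2π)) with the ℓ^2 sum of its Fourier coefficients: (1/(2π)) ∫_0^{2π} |f|^2 = Σ |c_n|^2.
Compute the left side: (1/(2π)) [∫_0^π 4^2 dx + ∫_π^{2π} 1^2 dx] = (1/(2π)) · (16π + 1π) = (16 + 1)/2 = 17/2.
So Σ_{n ∈ Z} |c_n|^2 = 17/2.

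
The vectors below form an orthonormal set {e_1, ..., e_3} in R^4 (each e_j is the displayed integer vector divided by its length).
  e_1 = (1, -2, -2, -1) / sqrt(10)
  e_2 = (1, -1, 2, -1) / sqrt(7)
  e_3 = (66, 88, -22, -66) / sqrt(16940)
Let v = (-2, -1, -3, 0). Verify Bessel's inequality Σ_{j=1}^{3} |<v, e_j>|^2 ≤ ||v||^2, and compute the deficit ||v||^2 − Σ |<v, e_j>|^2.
Σ |<v, e_j>|^2 = 12; ||v||^2 = 14; deficit = 2

Write each e_j = u_j / sqrt(<u_j, u_j>) where u_j is the displayed integer vector. Then <v, e_j> = <v, u_j> / sqrt(<u_j, u_j>), so |<v, e_j>|^2 = <v, u_j>^2 / <u_j, u_j>.
Coefficients: <v, e_1> = 6/sqrt(10), <v, e_2> = -7/sqrt(7), <v, e_3> = -154/sqrt(16940).
Square and sum: Σ |<v, e_j>|^2 = 12.
Compute ||v||^2 = v·v = 14.
Deficit = 14 − 12 = 2 ≥ 0, confirming Bessel's inequality. (The deficit equals ||v − Σ <v,e_j> e_j||^2, the squared distance from v to span{e_j}.)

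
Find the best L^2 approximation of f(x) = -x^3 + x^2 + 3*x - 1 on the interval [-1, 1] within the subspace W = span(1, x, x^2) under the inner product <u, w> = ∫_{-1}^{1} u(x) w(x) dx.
g(x) = x^2 + 12*x/5 - 1

The best approximation g ∈ W is the orthogonal projection of f onto W. Writing g = a_0 + a_1 x + a_2 x^2, the coefficients solve the normal equations G · a = b where
  G_{ij} = <φ_i, φ_j> and b_i = <f, φ_i>, with φ_0 = 1, φ_1 = x, φ_2 = x^2.
G =
  [2, 0, 2/3]
  [0, 2/3, 0]
  [2/3, 0, 2/5],
b = (-4/3, 8/5, -4/15).
Solving gives a_0 = -1, a_1 = 12/5, a_2 = 1, so
  g(x) = x^2 + 12*x/5 - 1.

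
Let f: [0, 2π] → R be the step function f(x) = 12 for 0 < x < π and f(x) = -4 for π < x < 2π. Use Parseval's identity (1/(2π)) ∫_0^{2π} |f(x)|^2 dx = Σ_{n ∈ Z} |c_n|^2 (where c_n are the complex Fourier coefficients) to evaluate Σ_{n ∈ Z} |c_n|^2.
Σ |c_n|^2 = 80

Parseval equates the L^2 energy of f (normalised by 1/(2π)) with the ℓ^2 sum of its Fourier coefficients: (1/(2π)) ∫_0^{2π} |f|^2 = Σ |c_n|^2.
Compute the left side: (1/(2π)) [∫_0^π 12^2 dx + ∫_π^{2π} (-4)^2 dx] = (1/(2π)) · (144π + 16π) = (144 + 16)/2 = 80.
So Σ_{n ∈ Z} |c_n|^2 = 80.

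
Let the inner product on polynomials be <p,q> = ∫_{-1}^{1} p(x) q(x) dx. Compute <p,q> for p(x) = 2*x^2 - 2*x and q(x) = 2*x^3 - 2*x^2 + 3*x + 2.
<p,q> = -68/15

Expand the product: p(x)·q(x) = 4*x^5 - 8*x^4 + 10*x^3 - 2*x^2 - 4*x.
∫_{-1}^{1} of each monomial x^k gives [2/(k+1) if k even, 0 if k odd]. Integrating term-by-term (or equivalently evaluating the antiderivative F(x) = 2*x^6/3 - 8*x^5/5 + 5*x^4/2 - 2*x^3/3 - 2*x^2 at the endpoints):
  F(1) − F(−1) = -11/10 − (103/30) = -68/15.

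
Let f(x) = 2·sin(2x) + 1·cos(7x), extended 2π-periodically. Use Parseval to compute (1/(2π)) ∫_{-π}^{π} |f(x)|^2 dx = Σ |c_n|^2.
Σ |c_n|^2 = 5/2

Expand |f|^2 and use orthogonality of {sin(nx), cos(mx)} on [-π, π]:
  ∫_{-π}^{π} sin(nx)^2 dx = π, ∫ cos(mx)^2 dx = π, and cross terms integrate to 0.
So ∫_{-π}^{π} f(x)^2 dx = 2^2 · π + 1^2 · π = (4 + 1)π.
Divide by 2π: (4 + 1)/2 = 5/2.
By Parseval, this equals Σ |c_n|^2.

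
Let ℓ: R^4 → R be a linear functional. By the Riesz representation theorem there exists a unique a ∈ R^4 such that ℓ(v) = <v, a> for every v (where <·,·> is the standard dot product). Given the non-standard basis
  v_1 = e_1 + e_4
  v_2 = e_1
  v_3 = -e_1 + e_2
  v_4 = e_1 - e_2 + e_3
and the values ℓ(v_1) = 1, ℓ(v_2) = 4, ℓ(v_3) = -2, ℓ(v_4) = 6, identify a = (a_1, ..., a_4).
a = (4, 2, 4, -3)

Write a = (a_1, ..., a_4) in the standard basis. For each basis vector v_i, ℓ(v_i) = <v_i, a> is a linear equation in the a_j's. Collect the n equations into a matrix system V a = ℓ, where row i of V is v_i (expressed in the standard basis). Since V is invertible (lower-triangular with 1s on the diagonal, up to permutation), solve by back-substitution:
  V =
[[1, 0, 0, 1],
 [1, 0, 0, 0],
 [-1, 1, 0, 0],
 [1, -1, 1, 0]]
  V a = (1, 4, -2, 6)
Solving gives a = (4, 2, 4, -3).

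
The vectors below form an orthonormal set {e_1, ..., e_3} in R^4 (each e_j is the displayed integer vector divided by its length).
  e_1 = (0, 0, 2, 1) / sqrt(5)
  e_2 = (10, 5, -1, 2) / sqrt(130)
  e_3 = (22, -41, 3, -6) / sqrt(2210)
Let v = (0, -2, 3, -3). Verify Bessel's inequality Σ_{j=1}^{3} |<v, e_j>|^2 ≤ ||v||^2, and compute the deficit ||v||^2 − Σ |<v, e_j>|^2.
Σ |<v, e_j>|^2 = 846/85; ||v||^2 = 22; deficit = 1024/85

Write each e_j = u_j / sqrt(<u_j, u_j>) where u_j is the displayed integer vector. Then <v, e_j> = <v, u_j> / sqrt(<u_j, u_j>), so |<v, e_j>|^2 = <v, u_j>^2 / <u_j, u_j>.
Coefficients: <v, e_1> = 3/sqrt(5), <v, e_2> = -19/sqrt(130), <v, e_3> = 109/sqrt(2210).
Square and sum: Σ |<v, e_j>|^2 = 846/85.
Compute ||v||^2 = v·v = 22.
Deficit = 22 − 846/85 = 1024/85 ≥ 0, confirming Bessel's inequality. (The deficit equals ||v − Σ <v,e_j> e_j||^2, the squared distance from v to span{e_j}.)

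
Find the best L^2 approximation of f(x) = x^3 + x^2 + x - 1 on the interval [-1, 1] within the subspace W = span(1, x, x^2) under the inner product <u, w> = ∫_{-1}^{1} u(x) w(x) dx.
g(x) = x^2 + 8*x/5 - 1

The best approximation g ∈ W is the orthogonal projection of f onto W. Writing g = a_0 + a_1 x + a_2 x^2, the coefficients solve the normal equations G · a = b where
  G_{ij} = <φ_i, φ_j> and b_i = <f, φ_i>, with φ_0 = 1, φ_1 = x, φ_2 = x^2.
G =
  [2, 0, 2/3]
  [0, 2/3, 0]
  [2/3, 0, 2/5],
b = (-4/3, 16/15, -4/15).
Solving gives a_0 = -1, a_1 = 8/5, a_2 = 1, so
  g(x) = x^2 + 8*x/5 - 1.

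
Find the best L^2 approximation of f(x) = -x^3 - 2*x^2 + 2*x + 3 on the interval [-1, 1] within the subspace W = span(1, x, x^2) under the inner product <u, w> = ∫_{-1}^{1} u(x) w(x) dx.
g(x) = -2*x^2 + 7*x/5 + 3

The best approximation g ∈ W is the orthogonal projection of f onto W. Writing g = a_0 + a_1 x + a_2 x^2, the coefficients solve the normal equations G · a = b where
  G_{ij} = <φ_i, φ_j> and b_i = <f, φ_i>, with φ_0 = 1, φ_1 = x, φ_2 = x^2.
G =
  [2, 0, 2/3]
  [0, 2/3, 0]
  [2/3, 0, 2/5],
b = (14/3, 14/15, 6/5).
Solving gives a_0 = 3, a_1 = 7/5, a_2 = -2, so
  g(x) = -2*x^2 + 7*x/5 + 3.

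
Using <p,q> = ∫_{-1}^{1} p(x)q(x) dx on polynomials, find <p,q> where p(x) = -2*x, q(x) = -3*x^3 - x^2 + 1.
<p,q> = 12/5

Expand the product: p(x)·q(x) = 6*x^4 + 2*x^3 - 2*x.
∫_{-1}^{1} of each monomial x^k gives [2/(k+1) if k even, 0 if k odd]. Integrating term-by-term (or equivalently evaluating the antiderivative F(x) = 6*x^5/5 + x^4/2 - x^2 at the endpoints):
  F(1) − F(−1) = 7/10 − (-17/10) = 12/5.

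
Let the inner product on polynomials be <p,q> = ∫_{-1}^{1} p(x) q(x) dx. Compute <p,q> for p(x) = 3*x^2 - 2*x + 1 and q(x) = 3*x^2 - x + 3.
<p,q> = 284/15

Expand the product: p(x)·q(x) = 9*x^4 - 9*x^3 + 14*x^2 - 7*x + 3.
∫_{-1}^{1} of each monomial x^k gives [2/(k+1) if k even, 0 if k odd]. Integrating term-by-term (or equivalently evaluating the antiderivative F(x) = 9*x^5/5 - 9*x^4/4 + 14*x^3/3 - 7*x^2/2 + 3*x at the endpoints):
  F(1) − F(−1) = 223/60 − (-913/60) = 284/15.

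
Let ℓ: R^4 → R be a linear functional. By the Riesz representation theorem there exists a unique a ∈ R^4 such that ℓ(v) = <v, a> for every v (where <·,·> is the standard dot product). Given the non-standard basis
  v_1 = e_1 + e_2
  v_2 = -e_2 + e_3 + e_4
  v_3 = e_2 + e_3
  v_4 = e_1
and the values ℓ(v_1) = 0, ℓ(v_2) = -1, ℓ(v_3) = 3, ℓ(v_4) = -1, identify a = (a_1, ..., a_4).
a = (-1, 1, 2, -2)

Write a = (a_1, ..., a_4) in the standard basis. For each basis vector v_i, ℓ(v_i) = <v_i, a> is a linear equation in the a_j's. Collect the n equations into a matrix system V a = ℓ, where row i of V is v_i (expressed in the standard basis). Since V is invertible (lower-triangular with 1s on the diagonal, up to permutation), solve by back-substitution:
  V =
[[1, 1, 0, 0],
 [0, -1, 1, 1],
 [0, 1, 1, 0],
 [1, 0, 0, 0]]
  V a = (0, -1, 3, -1)
Solving gives a = (-1, 1, 2, -2).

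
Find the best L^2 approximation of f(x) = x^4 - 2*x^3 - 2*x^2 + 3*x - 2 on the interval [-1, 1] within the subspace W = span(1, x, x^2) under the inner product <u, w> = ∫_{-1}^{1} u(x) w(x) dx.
g(x) = -8*x^2/7 + 9*x/5 - 73/35

The best approximation g ∈ W is the orthogonal projection of f onto W. Writing g = a_0 + a_1 x + a_2 x^2, the coefficients solve the normal equations G · a = b where
  G_{ij} = <φ_i, φ_j> and b_i = <f, φ_i>, with φ_0 = 1, φ_1 = x, φ_2 = x^2.
G =
  [2, 0, 2/3]
  [0, 2/3, 0]
  [2/3, 0, 2/5],
b = (-74/15, 6/5, -194/105).
Solving gives a_0 = -73/35, a_1 = 9/5, a_2 = -8/7, so
  g(x) = -8*x^2/7 + 9*x/5 - 73/35.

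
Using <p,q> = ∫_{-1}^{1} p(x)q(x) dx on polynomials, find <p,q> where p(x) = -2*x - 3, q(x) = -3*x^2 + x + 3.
<p,q> = -40/3

Expand the product: p(x)·q(x) = 6*x^3 + 7*x^2 - 9*x - 9.
∫_{-1}^{1} of each monomial x^k gives [2/(k+1) if k even, 0 if k odd]. Integrating term-by-term (or equivalently evaluating the antiderivative F(x) = 3*x^4/2 + 7*x^3/3 - 9*x^2/2 - 9*x at the endpoints):
  F(1) − F(−1) = -29/3 − (11/3) = -40/3.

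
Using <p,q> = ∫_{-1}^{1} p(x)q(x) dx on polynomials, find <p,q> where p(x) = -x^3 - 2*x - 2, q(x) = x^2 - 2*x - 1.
<p,q> = 92/15

Expand the product: p(x)·q(x) = -x^5 + 2*x^4 - x^3 + 2*x^2 + 6*x + 2.
∫_{-1}^{1} of each monomial x^k gives [2/(k+1) if k even, 0 if k odd]. Integrating term-by-term (or equivalently evaluating the antiderivative F(x) = -x^6/6 + 2*x^5/5 - x^4/4 + 2*x^3/3 + 3*x^2 + 2*x at the endpoints):
  F(1) − F(−1) = 113/20 − (-29/60) = 92/15.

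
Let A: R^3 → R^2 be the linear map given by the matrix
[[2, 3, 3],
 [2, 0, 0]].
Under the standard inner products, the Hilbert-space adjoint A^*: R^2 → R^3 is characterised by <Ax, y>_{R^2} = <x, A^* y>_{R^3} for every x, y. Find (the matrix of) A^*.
A^* = A^T =
[[2, 2],
 [3, 0],
 [3, 0]]

For real matrices with standard dot products, the defining identity <Ax, y> = <x, A^* y> gives (Ax)^T y = x^T (A^*) y, i.e. x^T A^T y = x^T (A^*) y. Since this holds for all x, y, we must have A^* = A^T. Therefore
A^* =
[[2, 2],
 [3, 0],
 [3, 0]].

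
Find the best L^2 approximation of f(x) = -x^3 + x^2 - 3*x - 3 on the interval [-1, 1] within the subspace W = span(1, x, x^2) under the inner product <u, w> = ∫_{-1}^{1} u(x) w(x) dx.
g(x) = x^2 - 18*x/5 - 3

The best approximation g ∈ W is the orthogonal projection of f onto W. Writing g = a_0 + a_1 x + a_2 x^2, the coefficients solve the normal equations G · a = b where
  G_{ij} = <φ_i, φ_j> and b_i = <f, φ_i>, with φ_0 = 1, φ_1 = x, φ_2 = x^2.
G =
  [2, 0, 2/3]
  [0, 2/3, 0]
  [2/3, 0, 2/5],
b = (-16/3, -12/5, -8/5).
Solving gives a_0 = -3, a_1 = -18/5, a_2 = 1, so
  g(x) = x^2 - 18*x/5 - 3.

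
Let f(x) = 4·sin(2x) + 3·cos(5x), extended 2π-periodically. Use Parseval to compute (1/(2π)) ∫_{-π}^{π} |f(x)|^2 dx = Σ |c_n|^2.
Σ |c_n|^2 = 25/2

Expand |f|^2 and use orthogonality of {sin(nx), cos(mx)} on [-π, π]:
  ∫_{-π}^{π} sin(nx)^2 dx = π, ∫ cos(mx)^2 dx = π, and cross terms integrate to 0.
So ∫_{-π}^{π} f(x)^2 dx = 4^2 · π + 3^2 · π = (16 + 9)π.
Divide by 2π: (16 + 9)/2 = 25/2.
By Parseval, this equals Σ |c_n|^2.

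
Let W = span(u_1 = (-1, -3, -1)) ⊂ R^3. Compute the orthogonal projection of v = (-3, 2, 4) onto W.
proj_W(v) = (7/11, 21/11, 7/11)

Set up U = [u_1 | ... | u_1] ∈ R^(3×1). The projector onto W = col(U) is P = U (U^T U)^(-1) U^T.
Compute U^T U =
  [11],
and U^T v = (-7).
Solve U^T U · c = U^T v for the coefficients: c = (-7/11). The projection is proj_W(v) = U c.
Check: (v - proj_W(v)) · u_1 = 0  (should be 0).
Result: proj_W(v) = (7/11, 21/11, 7/11).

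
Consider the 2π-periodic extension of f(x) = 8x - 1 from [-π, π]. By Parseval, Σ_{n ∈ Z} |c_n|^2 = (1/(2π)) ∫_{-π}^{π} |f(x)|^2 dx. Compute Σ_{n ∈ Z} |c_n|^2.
Σ |c_n|^2 = 64π^2/3 + 1

Expand and integrate term by term over [-π, π]:
  ∫ (8x)^2 dx = 64·(2π^3/3); ∫ 2·8·(-1)·x dx = 0 (odd integrand); ∫ (-1)^2 dx = 1·2π.
So (1/(2π)) ∫_{-π}^{π} (8x - 1)^2 dx = 64π^2/3 + 1 = 64π^2/3 + 1.
Parseval ⇒ Σ |c_n|^2 = 64π^2/3 + 1.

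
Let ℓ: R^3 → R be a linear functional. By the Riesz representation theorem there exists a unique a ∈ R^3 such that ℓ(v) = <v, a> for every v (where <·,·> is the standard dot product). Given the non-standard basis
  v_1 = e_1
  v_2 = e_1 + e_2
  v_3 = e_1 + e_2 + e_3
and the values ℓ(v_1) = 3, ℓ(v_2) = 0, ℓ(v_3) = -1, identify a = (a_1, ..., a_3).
a = (3, -3, -1)

Write a = (a_1, ..., a_3) in the standard basis. For each basis vector v_i, ℓ(v_i) = <v_i, a> is a linear equation in the a_j's. Collect the n equations into a matrix system V a = ℓ, where row i of V is v_i (expressed in the standard basis). Since V is invertible (lower-triangular with 1s on the diagonal, up to permutation), solve by back-substitution:
  V =
[[1, 0, 0],
 [1, 1, 0],
 [1, 1, 1]]
  V a = (3, 0, -1)
Solving gives a = (3, -3, -1).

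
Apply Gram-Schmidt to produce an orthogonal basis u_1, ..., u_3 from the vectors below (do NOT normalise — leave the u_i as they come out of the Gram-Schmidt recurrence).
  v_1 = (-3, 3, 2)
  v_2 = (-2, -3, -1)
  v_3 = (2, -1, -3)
Orthogonal basis:
  u_1 = (-3, 3, 2)
  u_2 = (-59/22, -51/22, -6/11)
  u_3 = (-96/283, 224/283, -480/283)

Apply the Gram-Schmidt recurrence
  u_1 = v_1
  u_i = v_i − Σ_{j<i} ((v_i · u_j) / (u_j · u_j)) · u_j.

Step by step this gives:
  u_1 = (-3, 3, 2)
  u_2 = (-59/22, -51/22, -6/11)
  u_3 = (-96/283, 224/283, -480/283)

Orthogonality check:
  u_2 · u_1 = 0 (should be 0)
  u_3 · u_1 = 0 (should be 0)
  u_3 · u_2 = 0 (should be 0)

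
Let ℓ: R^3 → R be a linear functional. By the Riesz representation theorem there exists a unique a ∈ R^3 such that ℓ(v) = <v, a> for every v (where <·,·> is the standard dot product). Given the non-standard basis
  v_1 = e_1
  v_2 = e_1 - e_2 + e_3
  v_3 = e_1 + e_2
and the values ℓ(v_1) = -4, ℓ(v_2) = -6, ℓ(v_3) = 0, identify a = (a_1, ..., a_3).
a = (-4, 4, 2)

Write a = (a_1, ..., a_3) in the standard basis. For each basis vector v_i, ℓ(v_i) = <v_i, a> is a linear equation in the a_j's. Collect the n equations into a matrix system V a = ℓ, where row i of V is v_i (expressed in the standard basis). Since V is invertible (lower-triangular with 1s on the diagonal, up to permutation), solve by back-substitution:
  V =
[[1, 0, 0],
 [1, -1, 1],
 [1, 1, 0]]
  V a = (-4, -6, 0)
Solving gives a = (-4, 4, 2).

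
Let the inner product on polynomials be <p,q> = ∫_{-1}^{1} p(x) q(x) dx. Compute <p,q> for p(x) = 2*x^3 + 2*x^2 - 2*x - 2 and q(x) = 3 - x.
<p,q> = -112/15

Expand the product: p(x)·q(x) = -2*x^4 + 4*x^3 + 8*x^2 - 4*x - 6.
∫_{-1}^{1} of each monomial x^k gives [2/(k+1) if k even, 0 if k odd]. Integrating term-by-term (or equivalently evaluating the antiderivative F(x) = -2*x^5/5 + x^4 + 8*x^3/3 - 2*x^2 - 6*x at the endpoints):
  F(1) − F(−1) = -71/15 − (41/15) = -112/15.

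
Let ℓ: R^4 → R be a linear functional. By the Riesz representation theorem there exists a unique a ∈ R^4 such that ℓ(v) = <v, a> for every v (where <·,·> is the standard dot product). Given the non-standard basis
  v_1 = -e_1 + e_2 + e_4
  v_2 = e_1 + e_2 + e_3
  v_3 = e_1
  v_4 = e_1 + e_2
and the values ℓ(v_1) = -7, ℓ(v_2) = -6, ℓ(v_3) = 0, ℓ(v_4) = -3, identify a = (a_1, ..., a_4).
a = (0, -3, -3, -4)

Write a = (a_1, ..., a_4) in the standard basis. For each basis vector v_i, ℓ(v_i) = <v_i, a> is a linear equation in the a_j's. Collect the n equations into a matrix system V a = ℓ, where row i of V is v_i (expressed in the standard basis). Since V is invertible (lower-triangular with 1s on the diagonal, up to permutation), solve by back-substitution:
  V =
[[-1, 1, 0, 1],
 [1, 1, 1, 0],
 [1, 0, 0, 0],
 [1, 1, 0, 0]]
  V a = (-7, -6, 0, -3)
Solving gives a = (0, -3, -3, -4).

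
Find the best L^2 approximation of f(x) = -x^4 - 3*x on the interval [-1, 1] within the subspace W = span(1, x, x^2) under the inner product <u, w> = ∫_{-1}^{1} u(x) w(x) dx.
g(x) = -6*x^2/7 - 3*x + 3/35

The best approximation g ∈ W is the orthogonal projection of f onto W. Writing g = a_0 + a_1 x + a_2 x^2, the coefficients solve the normal equations G · a = b where
  G_{ij} = <φ_i, φ_j> and b_i = <f, φ_i>, with φ_0 = 1, φ_1 = x, φ_2 = x^2.
G =
  [2, 0, 2/3]
  [0, 2/3, 0]
  [2/3, 0, 2/5],
b = (-2/5, -2, -2/7).
Solving gives a_0 = 3/35, a_1 = -3, a_2 = -6/7, so
  g(x) = -6*x^2/7 - 3*x + 3/35.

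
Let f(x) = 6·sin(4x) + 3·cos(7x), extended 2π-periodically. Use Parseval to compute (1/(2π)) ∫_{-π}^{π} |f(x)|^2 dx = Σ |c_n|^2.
Σ |c_n|^2 = 45/2

Expand |f|^2 and use orthogonality of {sin(nx), cos(mx)} on [-π, π]:
  ∫_{-π}^{π} sin(nx)^2 dx = π, ∫ cos(mx)^2 dx = π, and cross terms integrate to 0.
So ∫_{-π}^{π} f(x)^2 dx = 6^2 · π + 3^2 · π = (36 + 9)π.
Divide by 2π: (36 + 9)/2 = 45/2.
By Parseval, this equals Σ |c_n|^2.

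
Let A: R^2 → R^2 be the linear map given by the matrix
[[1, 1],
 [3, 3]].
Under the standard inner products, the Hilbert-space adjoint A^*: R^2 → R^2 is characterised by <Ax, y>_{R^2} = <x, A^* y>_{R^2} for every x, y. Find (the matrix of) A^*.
A^* = A^T =
[[1, 3],
 [1, 3]]

For real matrices with standard dot products, the defining identity <Ax, y> = <x, A^* y> gives (Ax)^T y = x^T (A^*) y, i.e. x^T A^T y = x^T (A^*) y. Since this holds for all x, y, we must have A^* = A^T. Therefore
A^* =
[[1, 3],
 [1, 3]].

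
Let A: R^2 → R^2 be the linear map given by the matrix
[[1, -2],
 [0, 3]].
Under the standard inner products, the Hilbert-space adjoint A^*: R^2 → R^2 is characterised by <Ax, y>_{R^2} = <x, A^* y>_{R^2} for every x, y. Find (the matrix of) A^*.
A^* = A^T =
[[1, 0],
 [-2, 3]]

For real matrices with standard dot products, the defining identity <Ax, y> = <x, A^* y> gives (Ax)^T y = x^T (A^*) y, i.e. x^T A^T y = x^T (A^*) y. Since this holds for all x, y, we must have A^* = A^T. Therefore
A^* =
[[1, 0],
 [-2, 3]].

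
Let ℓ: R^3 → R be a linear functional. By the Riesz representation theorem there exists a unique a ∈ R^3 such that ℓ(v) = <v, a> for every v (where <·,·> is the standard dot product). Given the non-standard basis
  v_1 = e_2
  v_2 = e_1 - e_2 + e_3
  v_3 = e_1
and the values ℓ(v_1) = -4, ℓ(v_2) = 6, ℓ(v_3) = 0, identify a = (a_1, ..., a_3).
a = (0, -4, 2)

Write a = (a_1, ..., a_3) in the standard basis. For each basis vector v_i, ℓ(v_i) = <v_i, a> is a linear equation in the a_j's. Collect the n equations into a matrix system V a = ℓ, where row i of V is v_i (expressed in the standard basis). Since V is invertible (lower-triangular with 1s on the diagonal, up to permutation), solve by back-substitution:
  V =
[[0, 1, 0],
 [1, -1, 1],
 [1, 0, 0]]
  V a = (-4, 6, 0)
Solving gives a = (0, -4, 2).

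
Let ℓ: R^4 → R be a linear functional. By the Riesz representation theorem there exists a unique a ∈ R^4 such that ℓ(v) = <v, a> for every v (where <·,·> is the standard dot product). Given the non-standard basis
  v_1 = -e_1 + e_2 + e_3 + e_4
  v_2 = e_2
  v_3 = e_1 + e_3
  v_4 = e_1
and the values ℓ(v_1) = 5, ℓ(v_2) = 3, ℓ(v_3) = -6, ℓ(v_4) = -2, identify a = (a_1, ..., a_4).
a = (-2, 3, -4, 4)

Write a = (a_1, ..., a_4) in the standard basis. For each basis vector v_i, ℓ(v_i) = <v_i, a> is a linear equation in the a_j's. Collect the n equations into a matrix system V a = ℓ, where row i of V is v_i (expressed in the standard basis). Since V is invertible (lower-triangular with 1s on the diagonal, up to permutation), solve by back-substitution:
  V =
[[-1, 1, 1, 1],
 [0, 1, 0, 0],
 [1, 0, 1, 0],
 [1, 0, 0, 0]]
  V a = (5, 3, -6, -2)
Solving gives a = (-2, 3, -4, 4).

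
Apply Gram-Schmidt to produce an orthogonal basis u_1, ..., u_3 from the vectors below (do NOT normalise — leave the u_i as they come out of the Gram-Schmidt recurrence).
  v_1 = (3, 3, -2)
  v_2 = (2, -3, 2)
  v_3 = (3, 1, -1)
Orthogonal basis:
  u_1 = (3, 3, -2)
  u_2 = (65/22, -45/22, 15/11)
  u_3 = (0, -2/13, -3/13)

Apply the Gram-Schmidt recurrence
  u_1 = v_1
  u_i = v_i − Σ_{j<i} ((v_i · u_j) / (u_j · u_j)) · u_j.

Step by step this gives:
  u_1 = (3, 3, -2)
  u_2 = (65/22, -45/22, 15/11)
  u_3 = (0, -2/13, -3/13)

Orthogonality check:
  u_2 · u_1 = 0 (should be 0)
  u_3 · u_1 = 0 (should be 0)
  u_3 · u_2 = 0 (should be 0)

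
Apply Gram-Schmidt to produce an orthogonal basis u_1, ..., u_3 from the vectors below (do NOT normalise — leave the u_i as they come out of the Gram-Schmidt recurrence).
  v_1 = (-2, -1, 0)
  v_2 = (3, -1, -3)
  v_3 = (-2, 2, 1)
Orthogonal basis:
  u_1 = (-2, -1, 0)
  u_2 = (1, -2, -3)
  u_3 = (-39/70, 39/35, -13/14)

Apply the Gram-Schmidt recurrence
  u_1 = v_1
  u_i = v_i − Σ_{j<i} ((v_i · u_j) / (u_j · u_j)) · u_j.

Step by step this gives:
  u_1 = (-2, -1, 0)
  u_2 = (1, -2, -3)
  u_3 = (-39/70, 39/35, -13/14)

Orthogonality check:
  u_2 · u_1 = 0 (should be 0)
  u_3 · u_1 = 0 (should be 0)
  u_3 · u_2 = 0 (should be 0)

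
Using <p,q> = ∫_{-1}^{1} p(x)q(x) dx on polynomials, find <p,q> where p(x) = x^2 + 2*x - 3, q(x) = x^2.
<p,q> = -8/5

Expand the product: p(x)·q(x) = x^4 + 2*x^3 - 3*x^2.
∫_{-1}^{1} of each monomial x^k gives [2/(k+1) if k even, 0 if k odd]. Integrating term-by-term (or equivalently evaluating the antiderivative F(x) = x^5/5 + x^4/2 - x^3 at the endpoints):
  F(1) − F(−1) = -3/10 − (13/10) = -8/5.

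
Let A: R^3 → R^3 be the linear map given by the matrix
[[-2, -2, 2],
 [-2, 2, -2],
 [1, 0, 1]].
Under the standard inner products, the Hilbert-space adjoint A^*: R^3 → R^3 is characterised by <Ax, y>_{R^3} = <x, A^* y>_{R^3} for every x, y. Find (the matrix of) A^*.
A^* = A^T =
[[-2, -2, 1],
 [-2, 2, 0],
 [2, -2, 1]]

For real matrices with standard dot products, the defining identity <Ax, y> = <x, A^* y> gives (Ax)^T y = x^T (A^*) y, i.e. x^T A^T y = x^T (A^*) y. Since this holds for all x, y, we must have A^* = A^T. Therefore
A^* =
[[-2, -2, 1],
 [-2, 2, 0],
 [2, -2, 1]].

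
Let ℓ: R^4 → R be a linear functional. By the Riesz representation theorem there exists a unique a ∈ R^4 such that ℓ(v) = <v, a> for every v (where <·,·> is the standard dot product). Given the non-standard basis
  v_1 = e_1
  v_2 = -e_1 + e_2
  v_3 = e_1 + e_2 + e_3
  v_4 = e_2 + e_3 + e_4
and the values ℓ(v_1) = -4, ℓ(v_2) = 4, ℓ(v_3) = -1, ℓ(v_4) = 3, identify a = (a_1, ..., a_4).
a = (-4, 0, 3, 0)

Write a = (a_1, ..., a_4) in the standard basis. For each basis vector v_i, ℓ(v_i) = <v_i, a> is a linear equation in the a_j's. Collect the n equations into a matrix system V a = ℓ, where row i of V is v_i (expressed in the standard basis). Since V is invertible (lower-triangular with 1s on the diagonal, up to permutation), solve by back-substitution:
  V =
[[1, 0, 0, 0],
 [-1, 1, 0, 0],
 [1, 1, 1, 0],
 [0, 1, 1, 1]]
  V a = (-4, 4, -1, 3)
Solving gives a = (-4, 0, 3, 0).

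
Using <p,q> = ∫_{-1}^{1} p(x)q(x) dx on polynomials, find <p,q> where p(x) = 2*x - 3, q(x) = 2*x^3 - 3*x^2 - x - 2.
<p,q> = 274/15

Expand the product: p(x)·q(x) = 4*x^4 - 12*x^3 + 7*x^2 - x + 6.
∫_{-1}^{1} of each monomial x^k gives [2/(k+1) if k even, 0 if k odd]. Integrating term-by-term (or equivalently evaluating the antiderivative F(x) = 4*x^5/5 - 3*x^4 + 7*x^3/3 - x^2/2 + 6*x at the endpoints):
  F(1) − F(−1) = 169/30 − (-379/30) = 274/15.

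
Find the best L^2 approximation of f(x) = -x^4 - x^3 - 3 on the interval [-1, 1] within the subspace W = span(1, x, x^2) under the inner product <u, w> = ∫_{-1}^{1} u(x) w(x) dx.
g(x) = -6*x^2/7 - 3*x/5 - 102/35

The best approximation g ∈ W is the orthogonal projection of f onto W. Writing g = a_0 + a_1 x + a_2 x^2, the coefficients solve the normal equations G · a = b where
  G_{ij} = <φ_i, φ_j> and b_i = <f, φ_i>, with φ_0 = 1, φ_1 = x, φ_2 = x^2.
G =
  [2, 0, 2/3]
  [0, 2/3, 0]
  [2/3, 0, 2/5],
b = (-32/5, -2/5, -16/7).
Solving gives a_0 = -102/35, a_1 = -3/5, a_2 = -6/7, so
  g(x) = -6*x^2/7 - 3*x/5 - 102/35.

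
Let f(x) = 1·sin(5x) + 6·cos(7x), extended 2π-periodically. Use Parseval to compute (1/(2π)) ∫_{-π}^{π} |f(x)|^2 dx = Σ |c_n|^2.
Σ |c_n|^2 = 37/2

Expand |f|^2 and use orthogonality of {sin(nx), cos(mx)} on [-π, π]:
  ∫_{-π}^{π} sin(nx)^2 dx = π, ∫ cos(mx)^2 dx = π, and cross terms integrate to 0.
So ∫_{-π}^{π} f(x)^2 dx = 1^2 · π + 6^2 · π = (1 + 36)π.
Divide by 2π: (1 + 36)/2 = 37/2.
By Parseval, this equals Σ |c_n|^2.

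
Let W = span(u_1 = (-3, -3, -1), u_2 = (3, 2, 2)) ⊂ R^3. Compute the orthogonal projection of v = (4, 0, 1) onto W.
proj_W(v) = (42/17, 39/34, 73/34)

Set up U = [u_1 | ... | u_2] ∈ R^(3×2). The projector onto W = col(U) is P = U (U^T U)^(-1) U^T.
Compute U^T U =
  [19, -17]
  [-17, 17],
and U^T v = (-13, 14).
Solve U^T U · c = U^T v for the coefficients: c = (1/2, 45/34). The projection is proj_W(v) = U c.
Check: (v - proj_W(v)) · u_1 = 0  (should be 0).
Check: (v - proj_W(v)) · u_2 = 0  (should be 0).
Result: proj_W(v) = (42/17, 39/34, 73/34).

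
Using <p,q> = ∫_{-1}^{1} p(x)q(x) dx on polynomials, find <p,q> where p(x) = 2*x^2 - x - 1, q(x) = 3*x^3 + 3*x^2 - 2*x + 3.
<p,q> = -22/15

Expand the product: p(x)·q(x) = 6*x^5 + 3*x^4 - 10*x^3 + 5*x^2 - x - 3.
∫_{-1}^{1} of each monomial x^k gives [2/(k+1) if k even, 0 if k odd]. Integrating term-by-term (or equivalently evaluating the antiderivative F(x) = x^6 + 3*x^5/5 - 5*x^4/2 + 5*x^3/3 - x^2/2 - 3*x at the endpoints):
  F(1) − F(−1) = -41/15 − (-19/15) = -22/15.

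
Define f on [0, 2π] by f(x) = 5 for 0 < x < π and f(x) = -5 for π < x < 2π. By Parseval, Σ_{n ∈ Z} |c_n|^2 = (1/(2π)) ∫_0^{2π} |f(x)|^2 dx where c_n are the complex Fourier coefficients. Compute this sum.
Σ |c_n|^2 = 25

Parseval equates the L^2 energy of f (normalised by 1/(2π)) with the ℓ^2 sum of its Fourier coefficients: (1/(2π)) ∫_0^{2π} |f|^2 = Σ |c_n|^2.
Compute the left side: (1/(2π)) [∫_0^π 5^2 dx + ∫_π^{2π} (-5)^2 dx] = (1/(2π)) · (25π + 25π) = (25 + 25)/2 = 25.
So Σ_{n ∈ Z} |c_n|^2 = 25.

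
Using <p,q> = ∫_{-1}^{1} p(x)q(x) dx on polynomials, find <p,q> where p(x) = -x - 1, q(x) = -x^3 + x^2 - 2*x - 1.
<p,q> = 46/15

Expand the product: p(x)·q(x) = x^4 + x^2 + 3*x + 1.
∫_{-1}^{1} of each monomial x^k gives [2/(k+1) if k even, 0 if k odd]. Integrating term-by-term (or equivalently evaluating the antiderivative F(x) = x^5/5 + x^3/3 + 3*x^2/2 + x at the endpoints):
  F(1) − F(−1) = 91/30 − (-1/30) = 46/15.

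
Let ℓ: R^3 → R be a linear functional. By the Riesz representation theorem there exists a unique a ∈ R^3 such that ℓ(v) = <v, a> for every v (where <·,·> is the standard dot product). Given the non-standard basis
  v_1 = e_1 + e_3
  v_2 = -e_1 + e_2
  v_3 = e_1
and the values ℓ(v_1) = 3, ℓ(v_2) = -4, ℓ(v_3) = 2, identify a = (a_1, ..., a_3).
a = (2, -2, 1)

Write a = (a_1, ..., a_3) in the standard basis. For each basis vector v_i, ℓ(v_i) = <v_i, a> is a linear equation in the a_j's. Collect the n equations into a matrix system V a = ℓ, where row i of V is v_i (expressed in the standard basis). Since V is invertible (lower-triangular with 1s on the diagonal, up to permutation), solve by back-substitution:
  V =
[[1, 0, 1],
 [-1, 1, 0],
 [1, 0, 0]]
  V a = (3, -4, 2)
Solving gives a = (2, -2, 1).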